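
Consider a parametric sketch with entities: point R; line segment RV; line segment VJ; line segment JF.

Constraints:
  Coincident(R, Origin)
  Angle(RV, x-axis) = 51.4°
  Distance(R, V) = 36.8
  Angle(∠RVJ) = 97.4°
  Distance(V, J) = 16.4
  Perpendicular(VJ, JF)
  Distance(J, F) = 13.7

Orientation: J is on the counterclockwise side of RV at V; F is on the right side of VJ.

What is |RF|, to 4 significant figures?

54.46

R is at the origin; RV runs at 51.4° with length 36.8, so V = 36.8·(cos 51.4°, sin 51.4°) = (22.96, 28.76). ∠RVJ = 97.4°, so VJ runs at 51.4° + (180° − 97.4°) = 134.0° from the x-axis; with |VJ| = 16.4, J = V + 16.4·(cos 134.0°, sin 134.0°) = (11.57, 40.56). VJ is perpendicular to JF; with |JF| = 13.7 on the right of VJ, F = J + 13.7·(0.7193, 0.6947) = (21.42, 50.07). Then |RF| = |F − R| = 54.46.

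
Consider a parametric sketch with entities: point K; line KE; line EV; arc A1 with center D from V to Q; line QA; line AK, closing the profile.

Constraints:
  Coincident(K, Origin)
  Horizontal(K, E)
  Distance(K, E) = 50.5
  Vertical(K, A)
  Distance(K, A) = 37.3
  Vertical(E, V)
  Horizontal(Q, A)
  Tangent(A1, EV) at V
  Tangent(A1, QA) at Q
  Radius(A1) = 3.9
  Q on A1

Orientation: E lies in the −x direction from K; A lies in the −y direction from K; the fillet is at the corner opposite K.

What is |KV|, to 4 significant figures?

60.55

The virtual corner opposite K is at (-50.50, -37.30). Tangency of A1 to EV means the radius DV is perpendicular to EV and since A1 is tangent to QA there, DQ ⟂ QA, with radius 3.9, so the center D sits 3.9 in from both sides at D = (-46.60, -33.40). That places the tangent points at V = (-50.50, -33.40) on EV and Q = (-46.60, -37.30) on QA. Then |KV| = |V − K| = 60.55.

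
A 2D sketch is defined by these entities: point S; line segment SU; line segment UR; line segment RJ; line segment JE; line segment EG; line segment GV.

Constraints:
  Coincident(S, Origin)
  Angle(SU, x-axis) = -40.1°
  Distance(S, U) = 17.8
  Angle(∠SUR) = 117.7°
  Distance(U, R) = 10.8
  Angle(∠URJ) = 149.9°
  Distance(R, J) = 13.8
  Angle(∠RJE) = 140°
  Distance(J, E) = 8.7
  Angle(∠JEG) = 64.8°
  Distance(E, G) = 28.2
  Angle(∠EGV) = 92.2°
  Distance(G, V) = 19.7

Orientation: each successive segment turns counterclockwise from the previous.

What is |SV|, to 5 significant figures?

23.968

S is at the origin; SU runs at -40.1° with length 17.8, so U = (13.616, -11.465). ∠SUR = 117.7° gives UR at 22.200° from the x-axis; with |UR| = 10.8, R = (23.615, -7.3847). ∠URJ = 149.9° gives RJ at 52.300° from the x-axis; with |RJ| = 13.8, J = (32.054, 3.5342). ∠RJE = 140.0° gives JE at 92.300° from the x-axis; with |JE| = 8.7, E = (31.705, 12.227). ∠JEG = 64.8° gives EG at -152.50° from the x-axis; with |EG| = 28.2, G = (6.6912, -0.79416). ∠EGV = 92.2° gives GV at -64.700° from the x-axis; with |GV| = 19.7, V = (15.110, -18.605). Then |SV| = |V − S| = 23.968.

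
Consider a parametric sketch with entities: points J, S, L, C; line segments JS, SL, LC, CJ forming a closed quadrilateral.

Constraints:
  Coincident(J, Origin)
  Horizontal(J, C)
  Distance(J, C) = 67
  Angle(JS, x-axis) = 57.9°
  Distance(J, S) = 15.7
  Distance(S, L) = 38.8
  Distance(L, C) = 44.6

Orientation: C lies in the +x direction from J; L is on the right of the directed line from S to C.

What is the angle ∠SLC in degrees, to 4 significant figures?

92.04°

J is at the origin; J and C share the same y with |JC| = 67.0 and C in +x, so C = (67.0, 0). JS runs at 57.9° with |JS| = 15.7, so S = (8.343, 13.30). L is determined by |SL| = 38.8 and |LC| = 44.6 together: it lies at the intersection of circle(S, 38.8) and circle(C, 44.6). With |SC| = 60.15, the foot of the radical line on SC is 26.05 from S and the perpendicular offset is √(38.8² − 26.05²) = 28.75. Taking the right-of-SC solution: L = (27.39, -20.50).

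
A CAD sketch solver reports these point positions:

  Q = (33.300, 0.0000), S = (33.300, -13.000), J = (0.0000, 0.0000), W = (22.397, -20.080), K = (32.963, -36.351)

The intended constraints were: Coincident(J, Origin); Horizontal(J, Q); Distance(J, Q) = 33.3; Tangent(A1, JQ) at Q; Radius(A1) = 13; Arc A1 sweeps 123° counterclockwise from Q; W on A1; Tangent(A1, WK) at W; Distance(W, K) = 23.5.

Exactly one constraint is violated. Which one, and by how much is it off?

Distance(W, K) = 23.5 — off by 4.10.

J = (0.00, 0.00) ✓; J.y = 0.00, Q.y = 0.00 ✓; |JQ| = 33.30 ✓; ∠(SQ, QJ) = 90.00° ✓; |SQ| = 13.00 ✓; bearing(S→W) − bearing(S→Q) = 123.0° ✓; |SW| = 13.00 ✓; ∠(SW, WK) = 90.00° ✓; |WK| = 19.40 ✗.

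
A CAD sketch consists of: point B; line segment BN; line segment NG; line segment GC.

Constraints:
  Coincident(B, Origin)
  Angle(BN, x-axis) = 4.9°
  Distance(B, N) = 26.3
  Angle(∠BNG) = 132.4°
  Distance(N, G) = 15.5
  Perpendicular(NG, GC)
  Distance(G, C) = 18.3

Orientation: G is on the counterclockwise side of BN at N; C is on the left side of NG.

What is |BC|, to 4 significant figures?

33.25

∠BNG = 132.4°, so NG runs at 4.9° + (180° − 132.4°) = 52.50° from the x-axis; with |NG| = 15.5, G = N + 15.5·(cos 52.50°, sin 52.50°) = (35.64, 14.54). NG is perpendicular to GC; with |GC| = 18.3 on the left of NG, C = G + 18.3·(-0.7934, 0.6088) = (21.12, 25.68). Then |BC| = |C − B| = 33.25.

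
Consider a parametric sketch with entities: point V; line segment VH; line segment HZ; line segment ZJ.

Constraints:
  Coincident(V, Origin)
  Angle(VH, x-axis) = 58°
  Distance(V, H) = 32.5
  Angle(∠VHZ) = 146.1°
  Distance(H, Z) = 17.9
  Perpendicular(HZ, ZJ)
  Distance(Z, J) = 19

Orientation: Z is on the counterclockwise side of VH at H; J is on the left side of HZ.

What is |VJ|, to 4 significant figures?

44.88

∠VHZ = 146.1°, so HZ runs at 58.0° + (180° − 146.1°) = 91.90° from the x-axis; with |HZ| = 17.9, Z = H + 17.9·(cos 91.90°, sin 91.90°) = (16.63, 45.45). The perpendicularity gives ZJ at right angles to HZ; with |ZJ| = 19.0 on the left of HZ, J = Z + 19.0·(-0.9995, -0.03316) = (-2.361, 44.82). Then |VJ| = |J − V| = 44.88.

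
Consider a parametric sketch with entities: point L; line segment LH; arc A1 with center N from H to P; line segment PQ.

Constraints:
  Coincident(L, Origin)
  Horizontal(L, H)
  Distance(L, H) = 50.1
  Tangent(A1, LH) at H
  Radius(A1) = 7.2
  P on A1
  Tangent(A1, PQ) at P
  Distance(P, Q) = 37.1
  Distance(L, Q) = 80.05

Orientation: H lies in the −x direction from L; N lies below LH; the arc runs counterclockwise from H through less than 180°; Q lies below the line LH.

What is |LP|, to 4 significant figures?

57.06

Checks: |NP| = 7.200 ✓; ∠(NP, PQ) = 90.00° ✓; |PQ| = 37.10 ✓; |LQ| = 80.05 ✓.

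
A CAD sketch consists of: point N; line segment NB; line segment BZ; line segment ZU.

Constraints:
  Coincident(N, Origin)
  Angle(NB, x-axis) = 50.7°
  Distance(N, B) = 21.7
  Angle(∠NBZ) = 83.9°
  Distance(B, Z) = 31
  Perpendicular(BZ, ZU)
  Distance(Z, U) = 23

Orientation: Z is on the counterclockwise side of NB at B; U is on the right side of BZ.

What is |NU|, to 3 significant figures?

53.0

∠NBZ = 83.9°, so BZ runs at 50.7° + (180° − 83.9°) = 147° from the x-axis; with |BZ| = 31.0, Z = B + 31.0·(cos 147°, sin 147°) = (-12.2, 33.8). The perpendicularity gives ZU at right angles to BZ; with |ZU| = 23.0 on the right of BZ, U = Z + 23.0·(0.548, 0.837) = (0.399, 53.0). Then |NU| = |U − N| = 53.0.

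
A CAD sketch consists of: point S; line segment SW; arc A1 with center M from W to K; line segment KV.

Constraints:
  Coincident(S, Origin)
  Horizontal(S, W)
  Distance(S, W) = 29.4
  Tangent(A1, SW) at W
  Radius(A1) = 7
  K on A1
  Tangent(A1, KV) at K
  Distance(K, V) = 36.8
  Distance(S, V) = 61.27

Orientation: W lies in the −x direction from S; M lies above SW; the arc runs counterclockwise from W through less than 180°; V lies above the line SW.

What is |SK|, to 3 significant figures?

26.3

S is at the origin; SW is horizontal with |SW| = 29.4 and W on the −x side, so W = (-29.4, 0.00). A1 meets SW tangentially, so MW is at right angles to SW, so M = W + (0, 7) = (-29.4, 7.00). Since MK ⟂ KV (tangency), |MV| = √(7.0² + 36.8²) = 37.5 regardless of where K sits on A1. So V lies on both circle(S, 61.27) and circle(M, 37.5); the above-SW intersection is V = (-45.8, 40.7). K is the foot of the tangent from V: K = (-23.8, 11.2).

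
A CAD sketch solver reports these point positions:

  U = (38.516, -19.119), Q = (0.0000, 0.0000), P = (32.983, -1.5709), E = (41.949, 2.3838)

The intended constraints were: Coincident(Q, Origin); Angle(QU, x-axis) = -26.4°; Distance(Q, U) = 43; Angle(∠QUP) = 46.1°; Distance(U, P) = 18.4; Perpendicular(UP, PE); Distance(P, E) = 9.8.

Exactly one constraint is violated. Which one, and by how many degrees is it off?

Perpendicular(UP, PE) — off by 6.30°.

Q = (0.00, 0.00) ✓; QU at -26.40° ✓; |QU| = 43.00 ✓; ∠QUP = 46.10° ✓; |UP| = 18.40 ✓; ∠(UP, PE) = 83.70° ✗; |PE| = 9.799 ✓.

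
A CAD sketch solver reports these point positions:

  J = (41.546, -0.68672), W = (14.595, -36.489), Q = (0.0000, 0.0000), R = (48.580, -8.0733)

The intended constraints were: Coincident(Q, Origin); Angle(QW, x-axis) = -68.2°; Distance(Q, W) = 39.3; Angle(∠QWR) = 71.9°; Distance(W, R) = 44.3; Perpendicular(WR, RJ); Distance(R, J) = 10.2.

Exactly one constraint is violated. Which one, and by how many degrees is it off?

Perpendicular(WR, RJ) — off by 3.70°.

Q = (0.00, 0.00) ✓; QW at -68.20° ✓; |QW| = 39.30 ✓; ∠QWR = 71.90° ✓; |WR| = 44.30 ✓; ∠(WR, RJ) = 93.70° ✗; |RJ| = 10.20 ✓.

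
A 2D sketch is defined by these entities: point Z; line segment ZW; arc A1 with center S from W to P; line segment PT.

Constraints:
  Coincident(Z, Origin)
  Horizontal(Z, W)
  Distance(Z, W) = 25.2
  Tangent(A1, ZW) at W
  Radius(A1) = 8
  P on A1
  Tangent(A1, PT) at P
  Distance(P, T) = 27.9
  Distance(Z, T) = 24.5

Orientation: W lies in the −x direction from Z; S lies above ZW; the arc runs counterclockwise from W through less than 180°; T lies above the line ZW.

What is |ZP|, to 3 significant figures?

19.2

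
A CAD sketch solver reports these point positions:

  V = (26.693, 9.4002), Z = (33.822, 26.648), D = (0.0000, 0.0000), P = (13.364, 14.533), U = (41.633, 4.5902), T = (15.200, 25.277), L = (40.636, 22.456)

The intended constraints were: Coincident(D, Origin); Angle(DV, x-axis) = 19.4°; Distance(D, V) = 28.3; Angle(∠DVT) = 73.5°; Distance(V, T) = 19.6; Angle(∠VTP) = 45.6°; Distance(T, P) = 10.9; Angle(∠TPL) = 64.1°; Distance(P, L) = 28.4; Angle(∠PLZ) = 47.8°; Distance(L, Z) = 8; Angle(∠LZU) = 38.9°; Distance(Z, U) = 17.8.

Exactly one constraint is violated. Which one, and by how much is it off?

Distance(Z, U) = 17.8 — off by 5.60.

D = (0.00, 0.00) ✓; DV at 19.40° ✓; |DV| = 28.30 ✓; ∠DVT = 73.50° ✓; |VT| = 19.60 ✓; ∠VTP = 45.60° ✓; |TP| = 10.90 ✓; ∠TPL = 64.10° ✓; |PL| = 28.40 ✓; ∠PLZ = 47.80° ✓; |LZ| = 8.000 ✓; ∠LZU = 38.90° ✓; |ZU| = 23.40 ✗.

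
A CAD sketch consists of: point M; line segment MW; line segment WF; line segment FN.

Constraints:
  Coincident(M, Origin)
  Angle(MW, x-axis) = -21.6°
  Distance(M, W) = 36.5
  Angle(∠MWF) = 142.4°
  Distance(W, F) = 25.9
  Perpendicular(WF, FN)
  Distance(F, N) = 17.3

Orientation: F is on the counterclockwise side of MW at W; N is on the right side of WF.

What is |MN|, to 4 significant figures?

67.61

M is at the origin; MW runs at -21.6° with length 36.5, so W = 36.5·(cos -21.6°, sin -21.6°) = (33.94, -13.44). ∠MWF = 142.4°, so WF runs at -21.6° + (180° − 142.4°) = 16.00° from the x-axis; with |WF| = 25.9, F = W + 25.9·(cos 16.00°, sin 16.00°) = (58.83, -6.298). The perpendicularity gives FN at right angles to WF; with |FN| = 17.3 on the right of WF, N = F + 17.3·(0.2756, -0.9613) = (63.60, -22.93). Then |MN| = |N − M| = 67.61.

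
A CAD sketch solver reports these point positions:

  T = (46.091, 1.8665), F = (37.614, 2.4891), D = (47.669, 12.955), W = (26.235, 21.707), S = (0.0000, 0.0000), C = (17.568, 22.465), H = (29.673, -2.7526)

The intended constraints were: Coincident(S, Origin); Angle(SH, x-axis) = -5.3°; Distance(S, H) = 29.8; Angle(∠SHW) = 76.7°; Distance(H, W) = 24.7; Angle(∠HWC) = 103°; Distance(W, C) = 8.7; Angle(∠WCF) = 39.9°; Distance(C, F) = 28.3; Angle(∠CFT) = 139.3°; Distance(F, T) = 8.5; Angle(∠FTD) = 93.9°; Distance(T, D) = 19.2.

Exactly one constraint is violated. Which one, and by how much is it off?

Distance(T, D) = 19.2 — off by 8.00.

S = (0.00, 0.00) ✓; SH at -5.300° ✓; |SH| = 29.80 ✓; ∠SHW = 76.70° ✓; |HW| = 24.70 ✓; ∠HWC = 103.0° ✓; |WC| = 8.700 ✓; ∠WCF = 39.90° ✓; |CF| = 28.30 ✓; ∠CFT = 139.3° ✓; |FT| = 8.500 ✓; ∠FTD = 93.90° ✓; |TD| = 11.20 ✗.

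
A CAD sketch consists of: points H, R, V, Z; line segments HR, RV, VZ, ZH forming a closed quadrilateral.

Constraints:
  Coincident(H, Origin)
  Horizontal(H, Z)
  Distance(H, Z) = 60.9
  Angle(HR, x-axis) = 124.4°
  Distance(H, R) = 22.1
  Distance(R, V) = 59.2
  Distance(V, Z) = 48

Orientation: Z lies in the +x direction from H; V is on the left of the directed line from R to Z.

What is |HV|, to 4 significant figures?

59.88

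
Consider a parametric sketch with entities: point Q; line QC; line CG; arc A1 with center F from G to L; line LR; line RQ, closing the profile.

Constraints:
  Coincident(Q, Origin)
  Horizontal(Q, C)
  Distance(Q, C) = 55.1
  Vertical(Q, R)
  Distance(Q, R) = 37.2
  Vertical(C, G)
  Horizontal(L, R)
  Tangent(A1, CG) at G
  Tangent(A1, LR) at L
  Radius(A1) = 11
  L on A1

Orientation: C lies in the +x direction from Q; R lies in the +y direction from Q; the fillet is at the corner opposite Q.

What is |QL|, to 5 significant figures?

57.694

Q is at the origin; QC is horizontal with |QC| = 55.1 and C on the +x side, so C = (55.100, 0.0000). QR is vertical with |QR| = 37.2 and R on the +y side, so R = (0.0000, 37.200). The virtual corner opposite Q is at (55.100, 37.200). Since A1 is tangent to CG there, FG ⟂ CG and since A1 is tangent to LR there, FL ⟂ LR, with radius 11.0, so the center F sits 11.0 in from both sides at F = (44.100, 26.200). That places the tangent points at G = (55.100, 26.200) on CG and L = (44.100, 37.200) on LR. Then |QL| = |L − Q| = 57.694.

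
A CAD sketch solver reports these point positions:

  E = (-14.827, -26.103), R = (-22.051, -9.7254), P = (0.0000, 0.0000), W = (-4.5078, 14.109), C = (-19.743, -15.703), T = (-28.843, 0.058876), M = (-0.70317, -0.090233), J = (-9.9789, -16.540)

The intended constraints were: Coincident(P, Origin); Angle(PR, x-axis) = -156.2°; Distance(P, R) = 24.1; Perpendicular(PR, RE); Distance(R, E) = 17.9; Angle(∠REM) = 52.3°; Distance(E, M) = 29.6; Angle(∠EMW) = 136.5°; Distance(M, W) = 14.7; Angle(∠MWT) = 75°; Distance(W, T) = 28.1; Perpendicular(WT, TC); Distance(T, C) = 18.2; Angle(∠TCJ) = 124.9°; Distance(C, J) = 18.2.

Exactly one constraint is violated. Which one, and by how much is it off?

Distance(C, J) = 18.2 — off by 8.40.

P = (0.00, 0.00) ✓; PR at -156.2° ✓; |PR| = 24.10 ✓; ∠(PR, RE) = 90.00° ✓; |RE| = 17.90 ✓; ∠REM = 52.30° ✓; |EM| = 29.60 ✓; ∠EMW = 136.5° ✓; |MW| = 14.70 ✓; ∠MWT = 75.00° ✓; |WT| = 28.10 ✓; ∠(WT, TC) = 90.00° ✓; |TC| = 18.20 ✓; ∠TCJ = 124.9° ✓; |CJ| = 9.800 ✗.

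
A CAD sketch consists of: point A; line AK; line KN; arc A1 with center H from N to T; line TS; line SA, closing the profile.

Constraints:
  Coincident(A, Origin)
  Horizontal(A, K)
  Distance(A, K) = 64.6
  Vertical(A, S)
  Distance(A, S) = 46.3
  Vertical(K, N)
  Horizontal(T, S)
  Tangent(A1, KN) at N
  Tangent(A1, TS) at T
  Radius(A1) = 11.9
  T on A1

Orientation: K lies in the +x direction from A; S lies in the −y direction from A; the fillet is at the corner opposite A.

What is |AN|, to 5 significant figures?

73.188

A is at the origin; AK is horizontal with |AK| = 64.6 and K on the +x side, so K = (64.600, 0.0000). A and S share the same x with |AS| = 46.3 and S on the −y side, so S = (0.0000, -46.300). The virtual corner opposite A is at (64.600, -46.300). Tangency of A1 to KN means the radius HN is perpendicular to KN and since A1 is tangent to TS there, HT ⟂ TS, with radius 11.9, so the center H sits 11.9 in from both sides at H = (52.700, -34.400). That places the tangent points at N = (64.600, -34.400) on KN and T = (52.700, -46.300) on TS. Then |AN| = |N − A| = 73.188.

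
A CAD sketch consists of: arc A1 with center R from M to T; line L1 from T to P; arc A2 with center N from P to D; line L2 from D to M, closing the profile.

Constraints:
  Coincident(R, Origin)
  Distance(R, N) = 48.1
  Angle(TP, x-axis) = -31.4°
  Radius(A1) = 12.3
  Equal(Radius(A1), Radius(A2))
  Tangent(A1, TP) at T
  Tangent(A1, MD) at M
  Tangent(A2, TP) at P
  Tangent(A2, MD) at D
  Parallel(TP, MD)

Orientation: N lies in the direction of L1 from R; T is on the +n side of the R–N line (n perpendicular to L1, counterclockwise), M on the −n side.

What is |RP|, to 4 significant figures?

49.65

The slot axis is L1's direction at -31.4°, so u = (cos -31.4°, sin -31.4°) = (0.8536, -0.5210) and n = (−sin -31.4°, cos -31.4°) = (0.5210, 0.8536). R is at the origin and N lies 48.1 along u from R, so N = 48.1·u = (41.06, -25.06). Tangency of A1 to both parallel lines with radius 12.3 puts T and M at R ± 12.3·n: T = (6.408, 10.50), M = (-6.408, -10.50). Equal radii place P and D the same way about N: P = N + 12.3·n = (47.46, -14.56), D = N − 12.3·n = (34.65, -35.56). Then |RP| = |P − R| = 49.65.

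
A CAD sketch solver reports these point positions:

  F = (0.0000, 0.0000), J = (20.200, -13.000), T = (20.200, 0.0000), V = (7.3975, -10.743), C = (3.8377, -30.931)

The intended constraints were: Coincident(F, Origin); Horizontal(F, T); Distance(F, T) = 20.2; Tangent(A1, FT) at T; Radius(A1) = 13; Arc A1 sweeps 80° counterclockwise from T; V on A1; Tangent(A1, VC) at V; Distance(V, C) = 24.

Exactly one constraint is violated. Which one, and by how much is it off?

Distance(V, C) = 24 — off by 3.50.

F = (0.00, 0.00) ✓; F.y = 0.00, T.y = 0.00 ✓; |FT| = 20.20 ✓; ∠(JT, TF) = 90.00° ✓; |JT| = 13.00 ✓; bearing(J→V) − bearing(J→T) = 80.00° ✓; |JV| = 13.00 ✓; ∠(JV, VC) = 90.00° ✓; |VC| = 20.50 ✗.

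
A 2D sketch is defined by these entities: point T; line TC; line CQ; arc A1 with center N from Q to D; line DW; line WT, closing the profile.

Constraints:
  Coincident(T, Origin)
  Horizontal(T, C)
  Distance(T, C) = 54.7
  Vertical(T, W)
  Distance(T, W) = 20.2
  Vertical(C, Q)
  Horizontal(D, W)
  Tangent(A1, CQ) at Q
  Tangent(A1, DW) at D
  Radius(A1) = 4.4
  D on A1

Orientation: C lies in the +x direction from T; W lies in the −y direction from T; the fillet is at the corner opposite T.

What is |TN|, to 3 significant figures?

52.7

TW is vertical with |TW| = 20.2 and W on the −y side, so W = (0.00, -20.2). The virtual corner opposite T is at (54.7, -20.2). A1 meets CQ tangentially, so NQ is at right angles to CQ and A1 meets DW tangentially, so ND is at right angles to DW, with radius 4.4, so the center N sits 4.4 in from both sides at N = (50.3, -15.8). Then |TN| = |N − T| = 52.7.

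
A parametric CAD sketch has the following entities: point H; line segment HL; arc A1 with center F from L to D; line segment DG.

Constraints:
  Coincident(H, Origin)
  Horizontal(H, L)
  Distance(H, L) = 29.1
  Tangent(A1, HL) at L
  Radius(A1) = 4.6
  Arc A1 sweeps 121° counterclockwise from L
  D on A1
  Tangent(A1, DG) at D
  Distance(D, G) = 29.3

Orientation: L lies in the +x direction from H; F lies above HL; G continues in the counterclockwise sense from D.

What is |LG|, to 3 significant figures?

34.0

H is at the origin; H and L share the same y with |HL| = 29.1 and L on the +x side, so L = (29.1, 0.00). The tangent condition forces FL to be normal to HL, so F = L + (0, 4.6) = (29.1, 4.60). On A1, L sits at bearing -90° from F; a 121° counterclockwise sweep puts D at bearing 31°, so D = F + 4.6·(cos 31°, sin 31°) = (33.0, 6.97). Tangency of A1 to DG means the radius FD is perpendicular to DG, so DG runs along (−sin 31°, cos 31°); with |DG| = 29.3, G = (18.0, 32.1). Then |LG| = |G − L| = 34.0.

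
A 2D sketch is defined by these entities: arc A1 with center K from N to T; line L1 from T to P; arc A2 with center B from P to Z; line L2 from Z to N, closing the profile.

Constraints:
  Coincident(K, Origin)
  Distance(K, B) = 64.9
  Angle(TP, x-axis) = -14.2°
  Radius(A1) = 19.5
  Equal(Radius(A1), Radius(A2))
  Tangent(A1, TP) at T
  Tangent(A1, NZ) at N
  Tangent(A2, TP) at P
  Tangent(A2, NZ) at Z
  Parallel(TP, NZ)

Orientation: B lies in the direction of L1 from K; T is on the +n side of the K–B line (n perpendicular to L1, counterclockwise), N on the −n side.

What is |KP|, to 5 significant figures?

67.766

The slot axis is L1's direction at -14.2°, so u = (cos -14.2°, sin -14.2°) = (0.96945, -0.24531) and n = (−sin -14.2°, cos -14.2°) = (0.24531, 0.96945). K is at the origin and B lies 64.9 along u from K, so B = 64.9·u = (62.917, -15.920). Tangency of A1 to both parallel lines with radius 19.5 puts T and N at K ± 19.5·n: T = (4.7835, 18.904), N = (-4.7835, -18.904). Equal radii place P and Z the same way about B: P = B + 19.5·n = (67.700, 2.9837), Z = B − 19.5·n = (58.134, -34.825). Then |KP| = |P − K| = 67.766.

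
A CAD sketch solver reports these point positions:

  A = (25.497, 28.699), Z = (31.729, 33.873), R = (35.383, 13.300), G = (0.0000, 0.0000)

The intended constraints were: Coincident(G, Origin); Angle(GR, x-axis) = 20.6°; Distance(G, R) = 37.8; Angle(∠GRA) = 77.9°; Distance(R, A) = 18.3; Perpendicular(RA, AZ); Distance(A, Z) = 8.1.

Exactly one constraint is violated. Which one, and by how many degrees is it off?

Perpendicular(RA, AZ) — off by 7.00°.

G = (0.00, 0.00) ✓; GR at 20.60° ✓; |GR| = 37.80 ✓; ∠GRA = 77.90° ✓; |RA| = 18.30 ✓; ∠(RA, AZ) = 83.00° ✗; |AZ| = 8.100 ✓.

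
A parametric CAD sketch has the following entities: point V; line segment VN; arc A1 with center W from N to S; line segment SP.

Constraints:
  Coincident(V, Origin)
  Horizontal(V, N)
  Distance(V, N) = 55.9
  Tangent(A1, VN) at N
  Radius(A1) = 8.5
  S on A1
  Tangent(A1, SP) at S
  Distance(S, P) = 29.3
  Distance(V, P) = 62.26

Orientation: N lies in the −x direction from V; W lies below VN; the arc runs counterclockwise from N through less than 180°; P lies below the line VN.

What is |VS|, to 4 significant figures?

64.58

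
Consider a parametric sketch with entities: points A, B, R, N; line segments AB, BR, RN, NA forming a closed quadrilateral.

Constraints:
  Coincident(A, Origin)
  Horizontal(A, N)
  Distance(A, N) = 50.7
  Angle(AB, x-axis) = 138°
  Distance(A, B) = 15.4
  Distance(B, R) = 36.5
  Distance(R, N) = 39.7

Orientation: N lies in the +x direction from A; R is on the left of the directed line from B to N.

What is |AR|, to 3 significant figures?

34.0

A is at the origin; AN is horizontal with |AN| = 50.7 and N in +x, so N = (50.7, 0). AB runs at 138.0° with |AB| = 15.4, so B = (-11.4, 10.3). R is determined by |BR| = 36.5 and |RN| = 39.7 together: it lies at the intersection of circle(B, 36.5) and circle(N, 39.7). With |BN| = 63.0, the foot of the radical line on BN is 29.6 from B and the perpendicular offset is √(36.5² − 29.6²) = 21.4. Taking the left-of-BN solution: R = (21.2, 26.6).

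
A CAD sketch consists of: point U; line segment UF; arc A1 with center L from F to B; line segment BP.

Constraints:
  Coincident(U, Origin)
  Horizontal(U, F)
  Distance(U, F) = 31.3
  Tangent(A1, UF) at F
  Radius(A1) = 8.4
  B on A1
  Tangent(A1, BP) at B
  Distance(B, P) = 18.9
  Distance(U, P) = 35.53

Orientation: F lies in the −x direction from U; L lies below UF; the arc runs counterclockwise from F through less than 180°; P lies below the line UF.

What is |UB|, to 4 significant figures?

39.70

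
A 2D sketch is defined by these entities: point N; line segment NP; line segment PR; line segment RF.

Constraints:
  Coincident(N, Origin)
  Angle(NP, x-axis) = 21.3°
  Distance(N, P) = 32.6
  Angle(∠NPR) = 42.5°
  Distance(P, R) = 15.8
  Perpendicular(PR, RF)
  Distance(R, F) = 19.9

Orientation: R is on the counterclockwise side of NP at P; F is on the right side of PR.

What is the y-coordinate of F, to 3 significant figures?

36.1

N is at the origin; NP runs at 21.3° with length 32.6, so P = 32.6·(cos 21.3°, sin 21.3°) = (30.4, 11.8). ∠NPR = 42.5°, so PR runs at 21.3° + (180° − 42.5°) = 159° from the x-axis; with |PR| = 15.8, R = P + 15.8·(cos 159°, sin 159°) = (15.6, 17.6). PR ⟂ RF; with |RF| = 19.9 on the right of PR, F = R + 19.9·(0.362, 0.932) = (22.8, 36.1). So F.y = 36.1.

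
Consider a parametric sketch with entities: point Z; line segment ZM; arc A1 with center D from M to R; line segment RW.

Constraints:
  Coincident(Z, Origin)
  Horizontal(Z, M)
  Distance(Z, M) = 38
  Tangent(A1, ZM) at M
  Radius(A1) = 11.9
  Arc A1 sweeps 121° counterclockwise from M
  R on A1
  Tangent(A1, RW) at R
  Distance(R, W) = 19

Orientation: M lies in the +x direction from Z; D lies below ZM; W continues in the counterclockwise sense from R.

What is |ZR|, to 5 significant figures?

33.134

Z is at the origin; Z and M share the same y with |ZM| = 38.0 and M on the +x side, so M = (38.000, 0.0000). The tangent condition forces DM to be normal to ZM, so D = M + (0, -11.9) = (38.000, -11.900). On A1, M sits at bearing 90° from D; a 121° counterclockwise sweep puts R at bearing 211°, so R = D + 11.9·(cos 211°, sin 211°) = (27.800, -18.029). Then |ZR| = |R − Z| = 33.134.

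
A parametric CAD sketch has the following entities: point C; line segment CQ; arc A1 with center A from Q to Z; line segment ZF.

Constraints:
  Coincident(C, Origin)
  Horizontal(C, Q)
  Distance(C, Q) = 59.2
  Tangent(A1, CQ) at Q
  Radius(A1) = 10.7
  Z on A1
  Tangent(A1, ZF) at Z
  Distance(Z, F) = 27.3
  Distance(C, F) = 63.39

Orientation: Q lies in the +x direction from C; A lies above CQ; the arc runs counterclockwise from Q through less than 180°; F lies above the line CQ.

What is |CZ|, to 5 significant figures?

69.718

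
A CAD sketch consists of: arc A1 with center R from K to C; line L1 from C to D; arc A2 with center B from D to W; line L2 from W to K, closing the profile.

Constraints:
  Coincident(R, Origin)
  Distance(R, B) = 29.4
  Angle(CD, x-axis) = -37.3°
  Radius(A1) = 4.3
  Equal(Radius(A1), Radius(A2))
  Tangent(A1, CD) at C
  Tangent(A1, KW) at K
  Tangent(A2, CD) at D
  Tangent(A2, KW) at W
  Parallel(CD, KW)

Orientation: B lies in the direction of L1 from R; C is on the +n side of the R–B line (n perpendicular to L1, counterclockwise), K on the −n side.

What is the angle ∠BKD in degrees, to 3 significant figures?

7.98°

The slot axis is L1's direction at -37.3°, so u = (cos -37.3°, sin -37.3°) = (0.795, -0.606) and n = (−sin -37.3°, cos -37.3°) = (0.606, 0.795). R is at the origin and B lies 29.4 along u from R, so B = 29.4·u = (23.4, -17.8). Tangency of A1 to both parallel lines with radius 4.3 puts C and K at R ± 4.3·n: C = (2.61, 3.42), K = (-2.61, -3.42). Equal radii place D and W the same way about B: D = B + 4.3·n = (26.0, -14.4), W = B − 4.3·n = (20.8, -21.2). Then cos ∠BKD = KB·KD / (|KB||KD|), giving 7.98°.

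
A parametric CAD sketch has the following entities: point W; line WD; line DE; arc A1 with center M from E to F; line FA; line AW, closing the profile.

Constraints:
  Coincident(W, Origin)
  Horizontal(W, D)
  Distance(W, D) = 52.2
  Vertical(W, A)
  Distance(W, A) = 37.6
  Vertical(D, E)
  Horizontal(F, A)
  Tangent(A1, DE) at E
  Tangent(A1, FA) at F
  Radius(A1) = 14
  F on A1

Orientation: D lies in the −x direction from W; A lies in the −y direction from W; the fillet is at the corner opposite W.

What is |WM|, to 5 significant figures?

44.902

W is at the origin; WD is horizontal with |WD| = 52.2 and D on the −x side, so D = (-52.200, 0.0000). WA is vertical with |WA| = 37.6 and A on the −y side, so A = (0.0000, -37.600). The virtual corner opposite W is at (-52.200, -37.600). Tangency of A1 to DE means the radius ME is perpendicular to DE and tangency of A1 to FA means the radius MF is perpendicular to FA, with radius 14.0, so the center M sits 14.0 in from both sides at M = (-38.200, -23.600). Then |WM| = |M − W| = 44.902.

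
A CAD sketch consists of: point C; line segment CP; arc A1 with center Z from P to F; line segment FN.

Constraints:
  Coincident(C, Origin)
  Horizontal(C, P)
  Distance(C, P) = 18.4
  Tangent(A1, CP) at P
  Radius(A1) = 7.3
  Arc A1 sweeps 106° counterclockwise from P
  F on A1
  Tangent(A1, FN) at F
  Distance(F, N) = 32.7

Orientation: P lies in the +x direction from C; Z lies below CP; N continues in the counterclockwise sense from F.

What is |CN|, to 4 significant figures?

45.57

C is at the origin; CP is horizontal with |CP| = 18.4 and P on the +x side, so P = (18.40, 0.000). Since A1 is tangent to CP there, ZP ⟂ CP, so Z = P + (0, -7.3) = (18.40, -7.300). On A1, P sits at bearing 90° from Z; a 106° counterclockwise sweep puts F at bearing 196°, so F = Z + 7.3·(cos 196°, sin 196°) = (11.38, -9.312). A1 meets FN tangentially, so ZF is at right angles to FN, so FN runs along (−sin 196°, cos 196°); with |FN| = 32.7, N = (20.40, -40.75). Then |CN| = |N − C| = 45.57.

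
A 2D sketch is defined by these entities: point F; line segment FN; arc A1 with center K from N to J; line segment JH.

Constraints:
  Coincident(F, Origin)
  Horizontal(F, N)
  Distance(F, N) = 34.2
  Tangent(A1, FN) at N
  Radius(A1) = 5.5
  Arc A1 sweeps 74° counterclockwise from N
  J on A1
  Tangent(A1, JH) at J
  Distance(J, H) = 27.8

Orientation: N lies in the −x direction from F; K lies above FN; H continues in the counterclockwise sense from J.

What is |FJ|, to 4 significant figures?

29.19

F is at the origin; F and N share the same y with |FN| = 34.2 and N on the −x side, so N = (-34.20, 0.000). Since A1 is tangent to FN there, KN ⟂ FN, so K = N + (0, 5.5) = (-34.20, 5.500). On A1, N sits at bearing -90° from K; a 74° counterclockwise sweep puts J at bearing -16°, so J = K + 5.5·(cos -16°, sin -16°) = (-28.91, 3.984). Then |FJ| = |J − F| = 29.19.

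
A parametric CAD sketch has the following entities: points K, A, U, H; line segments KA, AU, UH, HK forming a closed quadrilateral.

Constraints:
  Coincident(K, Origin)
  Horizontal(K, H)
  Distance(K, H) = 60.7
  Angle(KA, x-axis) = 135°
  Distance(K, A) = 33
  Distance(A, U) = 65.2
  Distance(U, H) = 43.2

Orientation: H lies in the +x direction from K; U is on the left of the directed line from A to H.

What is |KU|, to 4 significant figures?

55.32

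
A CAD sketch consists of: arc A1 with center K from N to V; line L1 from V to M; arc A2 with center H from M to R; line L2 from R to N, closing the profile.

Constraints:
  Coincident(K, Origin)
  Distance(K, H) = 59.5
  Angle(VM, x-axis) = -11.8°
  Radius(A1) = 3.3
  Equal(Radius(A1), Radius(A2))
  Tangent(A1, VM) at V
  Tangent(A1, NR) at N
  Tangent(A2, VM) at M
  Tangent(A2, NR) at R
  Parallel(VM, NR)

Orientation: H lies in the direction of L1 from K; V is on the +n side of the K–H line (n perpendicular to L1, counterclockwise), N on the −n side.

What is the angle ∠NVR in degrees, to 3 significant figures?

83.7°

Tangency of A1 to both parallel lines with radius 3.3 puts V and N at K ± 3.3·n: V = (0.675, 3.23), N = (-0.675, -3.23). Equal radii place M and R the same way about H: M = H + 3.3·n = (58.9, -8.94), R = H − 3.3·n = (57.6, -15.4). Then cos ∠NVR = VN·VR / (|VN||VR|), giving 83.7°.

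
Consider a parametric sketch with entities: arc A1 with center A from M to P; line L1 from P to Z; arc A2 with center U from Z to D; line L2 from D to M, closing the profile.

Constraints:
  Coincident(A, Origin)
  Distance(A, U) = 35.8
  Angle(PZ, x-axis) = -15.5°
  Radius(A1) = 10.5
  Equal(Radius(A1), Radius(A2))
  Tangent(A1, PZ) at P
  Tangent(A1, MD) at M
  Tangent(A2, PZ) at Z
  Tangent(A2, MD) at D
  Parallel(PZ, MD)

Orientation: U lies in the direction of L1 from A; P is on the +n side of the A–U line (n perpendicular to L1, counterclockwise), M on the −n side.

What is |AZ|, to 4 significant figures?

37.31

The slot axis is L1's direction at -15.5°, so u = (cos -15.5°, sin -15.5°) = (0.9636, -0.2672) and n = (−sin -15.5°, cos -15.5°) = (0.2672, 0.9636). A is at the origin and U lies 35.8 along u from A, so U = 35.8·u = (34.50, -9.567). Tangency of A1 to both parallel lines with radius 10.5 puts P and M at A ± 10.5·n: P = (2.806, 10.12), M = (-2.806, -10.12). Equal radii place Z and D the same way about U: Z = U + 10.5·n = (37.30, 0.5510), D = U − 10.5·n = (31.69, -19.69). Then |AZ| = |Z − A| = 37.31.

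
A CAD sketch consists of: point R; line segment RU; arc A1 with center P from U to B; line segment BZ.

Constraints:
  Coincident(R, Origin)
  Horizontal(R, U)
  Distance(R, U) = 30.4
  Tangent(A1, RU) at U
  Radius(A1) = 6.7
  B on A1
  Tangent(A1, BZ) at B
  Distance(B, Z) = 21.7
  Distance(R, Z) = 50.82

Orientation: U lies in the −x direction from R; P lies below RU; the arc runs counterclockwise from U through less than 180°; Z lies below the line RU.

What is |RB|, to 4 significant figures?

36.89

Checks: |PB| = 6.700 ✓; ∠(PB, BZ) = 90.00° ✓; |BZ| = 21.70 ✓; |RZ| = 50.82 ✓.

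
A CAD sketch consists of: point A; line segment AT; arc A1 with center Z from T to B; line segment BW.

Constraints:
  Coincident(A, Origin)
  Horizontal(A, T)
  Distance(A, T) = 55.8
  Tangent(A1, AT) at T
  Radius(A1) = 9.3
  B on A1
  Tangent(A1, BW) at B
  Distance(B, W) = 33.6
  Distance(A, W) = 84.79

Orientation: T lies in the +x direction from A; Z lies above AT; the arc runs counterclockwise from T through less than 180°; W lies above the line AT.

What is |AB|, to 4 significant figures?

64.85

Checks: |ZB| = 9.300 ✓; ∠(ZB, BW) = 90.00° ✓; |BW| = 33.60 ✓; |AW| = 84.79 ✓.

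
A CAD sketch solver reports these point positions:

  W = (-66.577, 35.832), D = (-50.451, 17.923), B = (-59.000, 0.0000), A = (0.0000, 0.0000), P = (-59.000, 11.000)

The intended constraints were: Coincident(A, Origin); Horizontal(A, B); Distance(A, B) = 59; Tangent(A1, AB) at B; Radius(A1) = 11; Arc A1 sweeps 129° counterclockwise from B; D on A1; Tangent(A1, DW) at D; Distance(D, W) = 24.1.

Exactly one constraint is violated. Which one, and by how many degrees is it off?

Tangent(A1, DW) at D — off by 3.00°.

A = (0.00, 0.00) ✓; A.y = 0.00, B.y = 0.00 ✓; |AB| = 59.00 ✓; ∠(PB, BA) = 90.00° ✓; |PB| = 11.00 ✓; bearing(P→D) − bearing(P→B) = 129.0° ✓; |PD| = 11.00 ✓; ∠(PD, DW) = 87.00° ✗; |DW| = 24.10 ✓.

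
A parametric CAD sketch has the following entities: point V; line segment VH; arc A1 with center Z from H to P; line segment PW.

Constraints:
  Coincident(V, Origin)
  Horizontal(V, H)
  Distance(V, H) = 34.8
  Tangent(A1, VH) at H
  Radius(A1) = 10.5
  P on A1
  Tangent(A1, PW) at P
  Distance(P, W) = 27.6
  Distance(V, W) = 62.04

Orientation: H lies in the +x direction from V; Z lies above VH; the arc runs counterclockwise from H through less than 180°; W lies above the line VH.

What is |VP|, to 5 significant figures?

45.771

V is at the origin; VH is horizontal with |VH| = 34.8 and H on the +x side, so H = (34.800, 0.0000). Since A1 is tangent to VH there, ZH ⟂ VH, so Z = H + (0, 10.5) = (34.800, 10.500). Since ZP ⟂ PW (tangency), |ZW| = √(10.5² + 27.6²) = 29.530 regardless of where P sits on A1. So W lies on both circle(V, 62.04) and circle(Z, 29.530); the above-VH intersection is W = (51.173, 35.075). P is the foot of the tangent from W: P = (45.037, 8.1656).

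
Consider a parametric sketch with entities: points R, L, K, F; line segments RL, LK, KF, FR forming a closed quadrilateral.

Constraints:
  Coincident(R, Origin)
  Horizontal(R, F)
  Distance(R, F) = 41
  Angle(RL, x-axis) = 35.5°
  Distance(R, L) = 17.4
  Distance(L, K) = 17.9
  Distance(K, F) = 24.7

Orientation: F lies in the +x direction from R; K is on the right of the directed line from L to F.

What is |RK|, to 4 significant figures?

19.00

R is at the origin; R and F share the same y with |RF| = 41.0 and F in +x, so F = (41.0, 0). RL runs at 35.5° with |RL| = 17.4, so L = (14.17, 10.10). K is determined by |LK| = 17.9 and |KF| = 24.7 together: it lies at the intersection of circle(L, 17.9) and circle(F, 24.7). With |LF| = 28.67, the foot of the radical line on LF is 9.286 from L and the perpendicular offset is √(17.9² − 9.286²) = 15.30. Taking the right-of-LF solution: K = (17.46, -7.489).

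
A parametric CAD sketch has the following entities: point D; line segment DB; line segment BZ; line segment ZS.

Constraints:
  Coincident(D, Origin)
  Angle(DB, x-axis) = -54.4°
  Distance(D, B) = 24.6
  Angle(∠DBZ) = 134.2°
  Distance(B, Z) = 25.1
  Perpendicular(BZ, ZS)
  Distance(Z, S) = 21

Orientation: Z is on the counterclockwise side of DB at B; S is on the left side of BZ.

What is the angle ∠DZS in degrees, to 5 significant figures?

67.343°

∠DBZ = 134.2°, so BZ runs at -54.4° + (180° − 134.2°) = -8.6000° from the x-axis; with |BZ| = 25.1, Z = B + 25.1·(cos -8.6000°, sin -8.6000°) = (39.138, -23.756). BZ is perpendicular to ZS; with |ZS| = 21.0 on the left of BZ, S = Z + 21.0·(0.14954, 0.98876) = (42.278, -2.9917). Then cos ∠DZS = ZD·ZS / (|ZD||ZS|), giving 67.343°.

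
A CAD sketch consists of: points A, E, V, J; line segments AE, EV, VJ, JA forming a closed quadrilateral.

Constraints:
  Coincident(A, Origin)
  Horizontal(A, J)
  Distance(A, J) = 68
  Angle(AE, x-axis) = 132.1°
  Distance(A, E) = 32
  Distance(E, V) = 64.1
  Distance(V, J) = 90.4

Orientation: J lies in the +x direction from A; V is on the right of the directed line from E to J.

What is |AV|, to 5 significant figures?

41.936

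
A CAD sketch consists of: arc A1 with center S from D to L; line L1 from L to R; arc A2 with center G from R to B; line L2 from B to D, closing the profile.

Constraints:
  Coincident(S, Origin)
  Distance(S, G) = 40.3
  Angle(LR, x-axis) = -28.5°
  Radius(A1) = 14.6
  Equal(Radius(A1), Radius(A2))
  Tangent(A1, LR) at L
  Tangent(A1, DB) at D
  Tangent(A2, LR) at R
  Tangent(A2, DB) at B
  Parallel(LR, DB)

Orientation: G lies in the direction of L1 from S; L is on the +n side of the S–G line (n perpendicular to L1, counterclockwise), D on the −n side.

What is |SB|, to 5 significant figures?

42.863

The slot axis is L1's direction at -28.5°, so u = (cos -28.5°, sin -28.5°) = (0.87882, -0.47716) and n = (−sin -28.5°, cos -28.5°) = (0.47716, 0.87882). S is at the origin and G lies 40.3 along u from S, so G = 40.3·u = (35.416, -19.229). Tangency of A1 to both parallel lines with radius 14.6 puts L and D at S ± 14.6·n: L = (6.9665, 12.831), D = (-6.9665, -12.831). Equal radii place R and B the same way about G: R = G + 14.6·n = (42.383, -6.3988), B = G − 14.6·n = (28.450, -32.060). Then |SB| = |B − S| = 42.863.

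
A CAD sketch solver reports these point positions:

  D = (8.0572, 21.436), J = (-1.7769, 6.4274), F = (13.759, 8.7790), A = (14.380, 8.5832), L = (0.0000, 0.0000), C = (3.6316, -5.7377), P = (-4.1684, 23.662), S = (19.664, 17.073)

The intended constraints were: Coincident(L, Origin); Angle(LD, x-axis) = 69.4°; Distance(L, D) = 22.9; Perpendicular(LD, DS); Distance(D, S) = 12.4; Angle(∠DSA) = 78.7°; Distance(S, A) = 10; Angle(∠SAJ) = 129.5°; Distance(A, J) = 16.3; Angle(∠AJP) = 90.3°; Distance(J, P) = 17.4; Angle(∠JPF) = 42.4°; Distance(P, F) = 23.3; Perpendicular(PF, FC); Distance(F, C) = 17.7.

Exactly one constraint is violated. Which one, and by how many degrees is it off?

Perpendicular(PF, FC) — off by 4.80°.

L = (0.00, 0.00) ✓; LD at 69.40° ✓; |LD| = 22.90 ✓; ∠(LD, DS) = 90.00° ✓; |DS| = 12.40 ✓; ∠DSA = 78.70° ✓; |SA| = 10.00 ✓; ∠SAJ = 129.5° ✓; |AJ| = 16.30 ✓; ∠AJP = 90.30° ✓; |JP| = 17.40 ✓; ∠JPF = 42.40° ✓; |PF| = 23.30 ✓; ∠(PF, FC) = 85.20° ✗; |FC| = 17.70 ✓.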